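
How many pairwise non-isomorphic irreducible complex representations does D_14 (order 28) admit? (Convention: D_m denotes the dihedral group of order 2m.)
10

Working: The number of irreducible complex representations of a finite group equals its number of conjugacy classes. D_14 has 10 conjugacy classes (n/2 + 3 for n even), so D_14 (order 28) has exactly 10 irreducible complex representations.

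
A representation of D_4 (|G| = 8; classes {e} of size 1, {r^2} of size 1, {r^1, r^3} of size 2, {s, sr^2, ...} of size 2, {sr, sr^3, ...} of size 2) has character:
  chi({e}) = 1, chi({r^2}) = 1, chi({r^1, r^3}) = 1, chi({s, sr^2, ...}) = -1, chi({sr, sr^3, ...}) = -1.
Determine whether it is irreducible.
Irreducible: <chi, chi> = 1.

Proof sketch: <chi, chi> = (1/|G|) sum_C |C| * |chi(C)|^2 = (1/8)[1*|1|^2 + 1*|1|^2 + 2*|1|^2 + 2*|-1|^2 + 2*|-1|^2]
  = (1/8)[(1) + (1) + (2) + (2) + (2)] = 8/8 = 1.
A character is irreducible iff <chi, chi> = 1, so this representation is irreducible.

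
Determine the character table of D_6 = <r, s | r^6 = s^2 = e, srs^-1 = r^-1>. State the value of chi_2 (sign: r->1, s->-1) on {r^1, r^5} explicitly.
Conjugacy classes: {e} of size 1, {r^3} of size 1, {r^1, r^5} of size 2, {r^2, r^4} of size 2, {s, sr^2, ...} of size 3, {sr, sr^3, ...} of size 3.
Character table:
  irrep \ class              {e} (size 1)  {r^3} (size 1)  {r^1, r^5} (size 2)  {r^2, r^4} (size 2)  {s, sr^2, ...} (size 3)  {sr, sr^3, ...} (size 3)
  chi_1 (triv)               1             1               1                    1                    1                        1                       
  chi_2 (sign: r->1, s->-1)  1             1               1                    1                    -1                       -1                      
  chi_3 (r->-1, s->1)        1             -1              -1                   1                    1                        -1                      
  chi_4 (r->-1, s->-1)       1             -1              -1                   1                    -1                       1                       
  chi_5 (2d, j=1)            2             -2              1                    -1                   0                        0                       
  chi_6 (2d, j=2)            2             2               -1                   -1                   0                        0                       

Spot check: chi_2 (sign: r->1, s->-1) on {r^1, r^5} = 1.

Argument: D_6 has order 2*6 = 12 with 6 conjugacy classes, hence 6 irreducibles. Sum of squared dims 1 + 1 + 1 + 1 + 4 + 4 = 12 = |G|. Linear characters come from the abelianisation; the 2-dimensional irreps have character r^k -> 2*cos(2*pi*j*k/6), reflections -> 0.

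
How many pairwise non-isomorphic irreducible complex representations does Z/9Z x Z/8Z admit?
72

Working: The number of irreducible complex representations of a finite group equals its number of conjugacy classes. Z/9Z x Z/8Z is abelian of order 72, so every element is its own conjugacy class: 72 classes, so Z/9Z x Z/8Z (order 72) has exactly 72 irreducible complex representations.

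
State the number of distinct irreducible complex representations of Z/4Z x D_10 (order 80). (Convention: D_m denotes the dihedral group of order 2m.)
32

Argument: The number of irreducible complex representations of a finite group equals its number of conjugacy classes. For a direct product, #classes(G x H) = #classes(G) * #classes(H). Z/4Z has 4 classes (abelian), D_10 has 8 classes, so 4 * 8 = 32, so Z/4Z x D_10 (order 80) has exactly 32 irreducible complex representations.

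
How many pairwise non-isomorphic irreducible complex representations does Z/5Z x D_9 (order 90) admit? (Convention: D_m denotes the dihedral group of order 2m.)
30

Working: The number of irreducible complex representations of a finite group equals its number of conjugacy classes. For a direct product, #classes(G x H) = #classes(G) * #classes(H). Z/5Z has 5 classes (abelian), D_9 has 6 classes, so 5 * 6 = 30, so Z/5Z x D_9 (order 90) has exactly 30 irreducible complex representations.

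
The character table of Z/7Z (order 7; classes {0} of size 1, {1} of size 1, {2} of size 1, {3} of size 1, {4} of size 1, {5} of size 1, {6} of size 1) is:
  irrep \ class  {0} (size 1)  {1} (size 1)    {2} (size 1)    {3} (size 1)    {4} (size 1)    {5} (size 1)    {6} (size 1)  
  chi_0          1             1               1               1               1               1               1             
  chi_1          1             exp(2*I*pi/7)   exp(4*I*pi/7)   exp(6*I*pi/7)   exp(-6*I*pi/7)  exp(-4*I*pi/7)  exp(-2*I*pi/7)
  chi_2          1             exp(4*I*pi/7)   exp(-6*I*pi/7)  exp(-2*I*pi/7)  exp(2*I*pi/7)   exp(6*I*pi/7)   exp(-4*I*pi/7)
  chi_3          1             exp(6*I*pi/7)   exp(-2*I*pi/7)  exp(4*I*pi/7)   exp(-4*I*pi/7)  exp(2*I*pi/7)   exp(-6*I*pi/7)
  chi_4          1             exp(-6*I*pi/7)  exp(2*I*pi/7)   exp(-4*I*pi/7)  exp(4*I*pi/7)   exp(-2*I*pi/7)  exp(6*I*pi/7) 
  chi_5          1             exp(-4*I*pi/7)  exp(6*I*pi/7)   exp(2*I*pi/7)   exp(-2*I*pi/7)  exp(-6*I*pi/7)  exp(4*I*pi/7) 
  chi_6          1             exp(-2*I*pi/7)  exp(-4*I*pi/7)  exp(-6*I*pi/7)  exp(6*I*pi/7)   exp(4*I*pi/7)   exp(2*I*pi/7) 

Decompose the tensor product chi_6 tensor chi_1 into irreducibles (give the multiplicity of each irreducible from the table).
chi_6 tensor chi_1 = chi_0 (all other irreducibles have multiplicity 0).

Justification: The character of a tensor product is the pointwise product (chi_6 * chi_1)(C) = chi_6(C) * chi_1(C):
  {0}: (1)*(1), {1}: (exp(-2*I*pi/7))*(exp(2*I*pi/7)), {2}: (exp(-4*I*pi/7))*(exp(4*I*pi/7)), {3}: (exp(-6*I*pi/7))*(exp(6*I*pi/7)), {4}: (exp(6*I*pi/7))*(exp(-6*I*pi/7)), {5}: (exp(4*I*pi/7))*(exp(-4*I*pi/7)), {6}: (exp(2*I*pi/7))*(exp(-2*I*pi/7))
so (chi_6 * chi_1) takes values
  {0} -> 1, {1} -> 1, {2} -> 1, {3} -> 1, {4} -> 1, {5} -> 1, {6} -> 1.
Now take the inner product of this character with each irreducible chi from the table, <chi_6*chi_1, chi> = (1/7) sum_C |C| (chi_6*chi_1)(C) conj(chi(C)):
  <chi_6*chi_1, chi_0> = (1/7)[1*(1)*conj(1) + 1*(1)*conj(1) + 1*(1)*conj(1) + 1*(1)*conj(1) + 1*(1)*conj(1) + 1*(1)*conj(1) + 1*(1)*conj(1)]
      = (1/7)[(1) + (1) + (1) + (1) + (1) + (1) + (1)] = 7/7 = 1
  <chi_6*chi_1, chi_1> = (1/7)[1*(1)*conj(1) + 1*(1)*conj(exp(2*I*pi/7)) + 1*(1)*conj(exp(4*I*pi/7)) + 1*(1)*conj(exp(6*I*pi/7)) + 1*(1)*conj(exp(-6*I*pi/7)) + 1*(1)*conj(exp(-4*I*pi/7)) + 1*(1)*conj(exp(-2*I*pi/7))]
      = (1/7)[(1) + (exp(-2*I*pi/7)) + (exp(-4*I*pi/7)) + (exp(-6*I*pi/7)) + (exp(6*I*pi/7)) + (exp(4*I*pi/7)) + (exp(2*I*pi/7))] = 0/7 = 0
  <chi_6*chi_1, chi_2> = (1/7)[1*(1)*conj(1) + 1*(1)*conj(exp(4*I*pi/7)) + 1*(1)*conj(exp(-6*I*pi/7)) + 1*(1)*conj(exp(-2*I*pi/7)) + 1*(1)*conj(exp(2*I*pi/7)) + 1*(1)*conj(exp(6*I*pi/7)) + 1*(1)*conj(exp(-4*I*pi/7))]
      = (1/7)[(1) + (exp(-4*I*pi/7)) + (exp(6*I*pi/7)) + (exp(2*I*pi/7)) + (exp(-2*I*pi/7)) + (exp(-6*I*pi/7)) + (exp(4*I*pi/7))] = 0/7 = 0
  <chi_6*chi_1, chi_3> = (1/7)[1*(1)*conj(1) + 1*(1)*conj(exp(6*I*pi/7)) + 1*(1)*conj(exp(-2*I*pi/7)) + 1*(1)*conj(exp(4*I*pi/7)) + 1*(1)*conj(exp(-4*I*pi/7)) + 1*(1)*conj(exp(2*I*pi/7)) + 1*(1)*conj(exp(-6*I*pi/7))]
      = (1/7)[(1) + (exp(-6*I*pi/7)) + (exp(2*I*pi/7)) + (exp(-4*I*pi/7)) + (exp(4*I*pi/7)) + (exp(-2*I*pi/7)) + (exp(6*I*pi/7))] = 0/7 = 0
  <chi_6*chi_1, chi_4> = (1/7)[1*(1)*conj(1) + 1*(1)*conj(exp(-6*I*pi/7)) + 1*(1)*conj(exp(2*I*pi/7)) + 1*(1)*conj(exp(-4*I*pi/7)) + 1*(1)*conj(exp(4*I*pi/7)) + 1*(1)*conj(exp(-2*I*pi/7)) + 1*(1)*conj(exp(6*I*pi/7))]
      = (1/7)[(1) + (exp(6*I*pi/7)) + (exp(-2*I*pi/7)) + (exp(4*I*pi/7)) + (exp(-4*I*pi/7)) + (exp(2*I*pi/7)) + (exp(-6*I*pi/7))] = 0/7 = 0
  <chi_6*chi_1, chi_5> = (1/7)[1*(1)*conj(1) + 1*(1)*conj(exp(-4*I*pi/7)) + 1*(1)*conj(exp(6*I*pi/7)) + 1*(1)*conj(exp(2*I*pi/7)) + 1*(1)*conj(exp(-2*I*pi/7)) + 1*(1)*conj(exp(-6*I*pi/7)) + 1*(1)*conj(exp(4*I*pi/7))]
      = (1/7)[(1) + (exp(4*I*pi/7)) + (exp(-6*I*pi/7)) + (exp(-2*I*pi/7)) + (exp(2*I*pi/7)) + (exp(6*I*pi/7)) + (exp(-4*I*pi/7))] = 0/7 = 0
  <chi_6*chi_1, chi_6> = (1/7)[1*(1)*conj(1) + 1*(1)*conj(exp(-2*I*pi/7)) + 1*(1)*conj(exp(-4*I*pi/7)) + 1*(1)*conj(exp(-6*I*pi/7)) + 1*(1)*conj(exp(6*I*pi/7)) + 1*(1)*conj(exp(4*I*pi/7)) + 1*(1)*conj(exp(2*I*pi/7))]
      = (1/7)[(1) + (exp(2*I*pi/7)) + (exp(4*I*pi/7)) + (exp(6*I*pi/7)) + (exp(-6*I*pi/7)) + (exp(-4*I*pi/7)) + (exp(-2*I*pi/7))] = 0/7 = 0
(Exp terms are combined using exp(i*s)*conj(exp(i*t)) = exp(i*(s-t)), and sums of them are collapsed using the identity that for every m > 1 the m distinct m-th roots of unity sum to 0, e.g. 1 + exp(2*I*pi/3) + exp(-2*I*pi/3) = 0.)
Hence the multiplicities are chi_0: 1. Dimension check: dim(chi_6)*dim(chi_1) = 1*1 = 1 and sum (mult * dim) = 1*1 = 1.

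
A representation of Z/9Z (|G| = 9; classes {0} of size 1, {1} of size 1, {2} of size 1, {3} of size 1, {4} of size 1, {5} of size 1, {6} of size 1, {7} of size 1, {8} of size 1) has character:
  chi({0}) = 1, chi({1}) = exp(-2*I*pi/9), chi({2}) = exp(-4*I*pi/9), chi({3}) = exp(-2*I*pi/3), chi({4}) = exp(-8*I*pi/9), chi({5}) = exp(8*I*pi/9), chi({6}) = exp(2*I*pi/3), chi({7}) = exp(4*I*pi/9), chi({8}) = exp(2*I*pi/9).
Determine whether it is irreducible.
Irreducible: <chi, chi> = 1.

Working: <chi, chi> = (1/|G|) sum_C |C| * |chi(C)|^2 = (1/9)[1*|1|^2 + 1*|exp(-2*I*pi/9)|^2 + 1*|exp(-4*I*pi/9)|^2 + 1*|exp(-2*I*pi/3)|^2 + 1*|exp(-8*I*pi/9)|^2 + 1*|exp(8*I*pi/9)|^2 + 1*|exp(2*I*pi/3)|^2 + 1*|exp(4*I*pi/9)|^2 + 1*|exp(2*I*pi/9)|^2]
  = (1/9)[(1) + (1) + (1) + (1) + (1) + (1) + (1) + (1) + (1)] = 9/9 = 1.
(Exp terms are combined using exp(i*s)*conj(exp(i*t)) = exp(i*(s-t)), and sums of them are collapsed using the identity that for every m > 1 the m distinct m-th roots of unity sum to 0, e.g. 1 + exp(2*I*pi/3) + exp(-2*I*pi/3) = 0.)
A character is irreducible iff <chi, chi> = 1, so this representation is irreducible.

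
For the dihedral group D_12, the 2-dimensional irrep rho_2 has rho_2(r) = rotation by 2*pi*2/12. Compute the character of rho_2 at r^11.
chi_{rho_2}(r^11) = 2*cos(2*pi*2*11/12) = 1

Explanation: rho_2(r^11) is rotation by angle 2*pi*2*11/12, whose trace is 2*cos(2*pi*2*11/12) = 1.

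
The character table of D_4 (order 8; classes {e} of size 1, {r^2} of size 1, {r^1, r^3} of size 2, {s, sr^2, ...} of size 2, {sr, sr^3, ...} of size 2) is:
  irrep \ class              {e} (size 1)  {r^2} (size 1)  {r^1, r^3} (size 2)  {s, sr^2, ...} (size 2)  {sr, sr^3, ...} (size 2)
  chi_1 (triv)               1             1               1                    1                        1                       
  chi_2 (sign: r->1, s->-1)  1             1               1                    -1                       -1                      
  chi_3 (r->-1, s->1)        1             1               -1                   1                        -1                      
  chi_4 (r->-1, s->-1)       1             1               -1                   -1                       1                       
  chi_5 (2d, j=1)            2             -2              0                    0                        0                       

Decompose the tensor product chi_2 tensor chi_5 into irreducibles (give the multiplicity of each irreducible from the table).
chi_2 tensor chi_5 = chi_5 (all other irreducibles have multiplicity 0).

Argument: The character of a tensor product is the pointwise product (chi_2 * chi_5)(C) = chi_2(C) * chi_5(C):
  {e}: (1)*(2), {r^2}: (1)*(-2), {r^1, r^3}: (1)*(0), {s, sr^2, ...}: (-1)*(0), {sr, sr^3, ...}: (-1)*(0)
so (chi_2 * chi_5) takes values
  {e} -> 2, {r^2} -> -2, {r^1, r^3} -> 0, {s, sr^2, ...} -> 0, {sr, sr^3, ...} -> 0.
Now take the inner product of this character with each irreducible chi from the table, <chi_2*chi_5, chi> = (1/8) sum_C |C| (chi_2*chi_5)(C) conj(chi(C)):
  <chi_2*chi_5, chi_1> = (1/8)[1*(2)*conj(1) + 1*(-2)*conj(1) + 2*(0)*conj(1) + 2*(0)*conj(1) + 2*(0)*conj(1)]
      = (1/8)[(2) + (-2) + (0) + (0) + (0)] = 0/8 = 0
  <chi_2*chi_5, chi_2> = (1/8)[1*(2)*conj(1) + 1*(-2)*conj(1) + 2*(0)*conj(1) + 2*(0)*conj(-1) + 2*(0)*conj(-1)]
      = (1/8)[(2) + (-2) + (0) + (0) + (0)] = 0/8 = 0
  <chi_2*chi_5, chi_3> = (1/8)[1*(2)*conj(1) + 1*(-2)*conj(1) + 2*(0)*conj(-1) + 2*(0)*conj(1) + 2*(0)*conj(-1)]
      = (1/8)[(2) + (-2) + (0) + (0) + (0)] = 0/8 = 0
  <chi_2*chi_5, chi_4> = (1/8)[1*(2)*conj(1) + 1*(-2)*conj(1) + 2*(0)*conj(-1) + 2*(0)*conj(-1) + 2*(0)*conj(1)]
      = (1/8)[(2) + (-2) + (0) + (0) + (0)] = 0/8 = 0
  <chi_2*chi_5, chi_5> = (1/8)[1*(2)*conj(2) + 1*(-2)*conj(-2) + 2*(0)*conj(0) + 2*(0)*conj(0) + 2*(0)*conj(0)]
      = (1/8)[(4) + (4) + (0) + (0) + (0)] = 8/8 = 1
Hence the multiplicities are chi_5: 1. Dimension check: dim(chi_2)*dim(chi_5) = 1*2 = 2 and sum (mult * dim) = 1*2 = 2.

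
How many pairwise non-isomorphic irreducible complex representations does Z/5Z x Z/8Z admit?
40

Why: The number of irreducible complex representations of a finite group equals its number of conjugacy classes. Z/5Z x Z/8Z is abelian of order 40, so every element is its own conjugacy class: 40 classes, so Z/5Z x Z/8Z (order 40) has exactly 40 irreducible complex representations.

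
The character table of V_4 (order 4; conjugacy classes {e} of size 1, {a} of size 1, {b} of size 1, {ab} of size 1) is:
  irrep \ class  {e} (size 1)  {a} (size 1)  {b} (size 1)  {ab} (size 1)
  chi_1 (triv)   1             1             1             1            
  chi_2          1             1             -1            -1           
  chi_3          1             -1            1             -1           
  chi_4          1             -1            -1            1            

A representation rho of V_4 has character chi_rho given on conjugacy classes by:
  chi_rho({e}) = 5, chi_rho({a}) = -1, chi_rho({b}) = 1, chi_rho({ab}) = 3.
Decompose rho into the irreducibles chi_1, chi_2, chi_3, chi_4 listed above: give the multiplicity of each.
Multiplicities: chi_1: 2, chi_2: 0, chi_3: 1, chi_4: 2.

Justification: Use <chi_rho, chi> = (1/|G|) sum_C |C| * chi_rho(C) * conj(chi(C)) with |G| = 4 for each irreducible chi in the table:
  <chi_rho, chi_1> = (1/4)[1*(5)*conj(1) + 1*(-1)*conj(1) + 1*(1)*conj(1) + 1*(3)*conj(1)]
      = (1/4)[(5) + (-1) + (1) + (3)] = 8/4 = 2
  <chi_rho, chi_2> = (1/4)[1*(5)*conj(1) + 1*(-1)*conj(1) + 1*(1)*conj(-1) + 1*(3)*conj(-1)]
      = (1/4)[(5) + (-1) + (-1) + (-3)] = 0/4 = 0
  <chi_rho, chi_3> = (1/4)[1*(5)*conj(1) + 1*(-1)*conj(-1) + 1*(1)*conj(1) + 1*(3)*conj(-1)]
      = (1/4)[(5) + (1) + (1) + (-3)] = 4/4 = 1
  <chi_rho, chi_4> = (1/4)[1*(5)*conj(1) + 1*(-1)*conj(-1) + 1*(1)*conj(-1) + 1*(3)*conj(1)]
      = (1/4)[(5) + (1) + (-1) + (3)] = 8/4 = 2
Dimension check: dim(rho) = sum (mult * dim) = 2*1 + 0*1 + 1*1 + 2*1 = 5 = chi_rho(e) = 5.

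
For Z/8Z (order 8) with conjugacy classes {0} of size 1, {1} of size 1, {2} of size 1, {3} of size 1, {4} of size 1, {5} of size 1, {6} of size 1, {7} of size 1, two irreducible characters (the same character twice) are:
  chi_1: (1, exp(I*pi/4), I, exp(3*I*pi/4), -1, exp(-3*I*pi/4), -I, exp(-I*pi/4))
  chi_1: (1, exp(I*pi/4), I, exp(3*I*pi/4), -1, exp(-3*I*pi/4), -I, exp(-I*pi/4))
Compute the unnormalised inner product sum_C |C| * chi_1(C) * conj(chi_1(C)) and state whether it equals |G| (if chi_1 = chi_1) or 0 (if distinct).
Sum = 8 = |G| = 8; so <chi_1, chi_1> = 1 (norm-1 confirms irreducibility).

Why: Compute term by term over conjugacy classes (|C| * chi_1(C) * conj(chi_1(C))):
  1*(1)*conj(1) + 1*(exp(I*pi/4))*conj(exp(I*pi/4)) + 1*(I)*conj(I) + 1*(exp(3*I*pi/4))*conj(exp(3*I*pi/4)) + 1*(-1)*conj(-1) + 1*(exp(-3*I*pi/4))*conj(exp(-3*I*pi/4)) + 1*(-I)*conj(-I) + 1*(exp(-I*pi/4))*conj(exp(-I*pi/4))
  = (1) + (1) + (1) + (1) + (1) + (1) + (1) + (1)
  = 8.
(Exp terms are combined using exp(i*s)*conj(exp(i*t)) = exp(i*(s-t)), and sums of them are collapsed using the identity that for every m > 1 the m distinct m-th roots of unity sum to 0, e.g. 1 + exp(2*I*pi/3) + exp(-2*I*pi/3) = 0.)
Dividing by |G| = 8 gives 8/8 = 1, matching the row-orthogonality relation <chi_1, chi_1> = [chi_1 = chi_1].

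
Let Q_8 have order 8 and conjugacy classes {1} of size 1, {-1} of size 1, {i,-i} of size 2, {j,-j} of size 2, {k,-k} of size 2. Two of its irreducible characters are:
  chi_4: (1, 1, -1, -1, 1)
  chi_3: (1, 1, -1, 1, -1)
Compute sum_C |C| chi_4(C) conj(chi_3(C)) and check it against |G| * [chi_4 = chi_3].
Sum = 0; so <chi_4, chi_3> = 0 (distinct irreducibles are orthogonal).

Details: Compute term by term over conjugacy classes (|C| * chi_4(C) * conj(chi_3(C))):
  1*(1)*conj(1) + 1*(1)*conj(1) + 2*(-1)*conj(-1) + 2*(-1)*conj(1) + 2*(1)*conj(-1)
  = (1) + (1) + (2) + (-2) + (-2)
  = 0.
Dividing by |G| = 8 gives 0/8 = 0, matching the row-orthogonality relation <chi_4, chi_3> = [chi_4 = chi_3].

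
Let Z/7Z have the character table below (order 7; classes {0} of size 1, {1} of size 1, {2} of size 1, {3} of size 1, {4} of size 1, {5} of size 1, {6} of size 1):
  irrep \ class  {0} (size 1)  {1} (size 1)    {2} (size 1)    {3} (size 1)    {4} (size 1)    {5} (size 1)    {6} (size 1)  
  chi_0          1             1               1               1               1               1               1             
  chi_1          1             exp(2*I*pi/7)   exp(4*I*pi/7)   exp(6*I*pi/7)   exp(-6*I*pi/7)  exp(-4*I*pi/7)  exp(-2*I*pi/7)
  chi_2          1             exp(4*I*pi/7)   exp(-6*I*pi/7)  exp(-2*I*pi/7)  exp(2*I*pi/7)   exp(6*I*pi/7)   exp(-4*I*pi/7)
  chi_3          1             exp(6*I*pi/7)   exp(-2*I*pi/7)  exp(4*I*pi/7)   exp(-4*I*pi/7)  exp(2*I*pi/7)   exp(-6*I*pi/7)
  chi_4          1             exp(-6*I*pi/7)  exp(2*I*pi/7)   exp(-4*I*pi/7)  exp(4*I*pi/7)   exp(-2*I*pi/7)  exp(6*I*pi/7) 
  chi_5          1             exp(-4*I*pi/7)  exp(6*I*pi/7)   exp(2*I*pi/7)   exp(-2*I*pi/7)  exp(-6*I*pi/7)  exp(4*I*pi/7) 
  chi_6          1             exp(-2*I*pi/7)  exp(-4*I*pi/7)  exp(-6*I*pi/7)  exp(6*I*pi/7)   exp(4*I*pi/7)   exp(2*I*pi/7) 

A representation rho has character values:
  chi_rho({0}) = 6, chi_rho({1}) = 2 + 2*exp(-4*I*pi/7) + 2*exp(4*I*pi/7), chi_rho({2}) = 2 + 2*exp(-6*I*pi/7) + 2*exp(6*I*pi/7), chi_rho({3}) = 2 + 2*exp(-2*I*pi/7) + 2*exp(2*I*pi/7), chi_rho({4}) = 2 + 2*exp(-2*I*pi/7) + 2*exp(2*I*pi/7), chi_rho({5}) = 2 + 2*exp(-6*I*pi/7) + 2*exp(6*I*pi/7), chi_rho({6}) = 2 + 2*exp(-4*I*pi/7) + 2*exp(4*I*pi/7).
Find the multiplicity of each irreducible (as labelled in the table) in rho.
Multiplicities: chi_0: 2, chi_1: 0, chi_2: 2, chi_3: 0, chi_4: 0, chi_5: 2, chi_6: 0.

Working: Use <chi_rho, chi> = (1/|G|) sum_C |C| * chi_rho(C) * conj(chi(C)) with |G| = 7 for each irreducible chi in the table:
  <chi_rho, chi_0> = (1/7)[1*(6)*conj(1) + 1*(2 + 2*exp(-4*I*pi/7) + 2*exp(4*I*pi/7))*conj(1) + 1*(2 + 2*exp(-6*I*pi/7) + 2*exp(6*I*pi/7))*conj(1) + 1*(2 + 2*exp(-2*I*pi/7) + 2*exp(2*I*pi/7))*conj(1) + 1*(2 + 2*exp(-2*I*pi/7) + 2*exp(2*I*pi/7))*conj(1) + 1*(2 + 2*exp(-6*I*pi/7) + 2*exp(6*I*pi/7))*conj(1) + 1*(2 + 2*exp(-4*I*pi/7) + 2*exp(4*I*pi/7))*conj(1)]
      = (1/7)[(6) + (2 + 2*exp(-4*I*pi/7) + 2*exp(4*I*pi/7)) + (2 + 2*exp(-6*I*pi/7) + 2*exp(6*I*pi/7)) + (2 + 2*exp(-2*I*pi/7) + 2*exp(2*I*pi/7)) + (2 + 2*exp(-2*I*pi/7) + 2*exp(2*I*pi/7)) + (2 + 2*exp(-6*I*pi/7) + 2*exp(6*I*pi/7)) + (2 + 2*exp(-4*I*pi/7) + 2*exp(4*I*pi/7))] = 14/7 = 2
  <chi_rho, chi_1> = (1/7)[1*(6)*conj(1) + 1*(2 + 2*exp(-4*I*pi/7) + 2*exp(4*I*pi/7))*conj(exp(2*I*pi/7)) + 1*(2 + 2*exp(-6*I*pi/7) + 2*exp(6*I*pi/7))*conj(exp(4*I*pi/7)) + 1*(2 + 2*exp(-2*I*pi/7) + 2*exp(2*I*pi/7))*conj(exp(6*I*pi/7)) + 1*(2 + 2*exp(-2*I*pi/7) + 2*exp(2*I*pi/7))*conj(exp(-6*I*pi/7)) + 1*(2 + 2*exp(-6*I*pi/7) + 2*exp(6*I*pi/7))*conj(exp(-4*I*pi/7)) + 1*(2 + 2*exp(-4*I*pi/7) + 2*exp(4*I*pi/7))*conj(exp(-2*I*pi/7))]
      = (1/7)[(6) + (2*exp(-2*I*pi/7) + 2*exp(-6*I*pi/7) + 2*exp(2*I*pi/7)) + (2*exp(-4*I*pi/7) + 2*exp(2*I*pi/7) + 2*exp(4*I*pi/7)) + (2*exp(-4*I*pi/7) + 2*exp(-6*I*pi/7) + 2*exp(6*I*pi/7)) + (2*exp(-6*I*pi/7) + 2*exp(6*I*pi/7) + 2*exp(4*I*pi/7)) + (2*exp(-4*I*pi/7) + 2*exp(-2*I*pi/7) + 2*exp(4*I*pi/7)) + (2*exp(-2*I*pi/7) + 2*exp(6*I*pi/7) + 2*exp(2*I*pi/7))] = 0/7 = 0
  <chi_rho, chi_2> = (1/7)[1*(6)*conj(1) + 1*(2 + 2*exp(-4*I*pi/7) + 2*exp(4*I*pi/7))*conj(exp(4*I*pi/7)) + 1*(2 + 2*exp(-6*I*pi/7) + 2*exp(6*I*pi/7))*conj(exp(-6*I*pi/7)) + 1*(2 + 2*exp(-2*I*pi/7) + 2*exp(2*I*pi/7))*conj(exp(-2*I*pi/7)) + 1*(2 + 2*exp(-2*I*pi/7) + 2*exp(2*I*pi/7))*conj(exp(2*I*pi/7)) + 1*(2 + 2*exp(-6*I*pi/7) + 2*exp(6*I*pi/7))*conj(exp(6*I*pi/7)) + 1*(2 + 2*exp(-4*I*pi/7) + 2*exp(4*I*pi/7))*conj(exp(-4*I*pi/7))]
      = (1/7)[(6) + (2 + 2*exp(-4*I*pi/7) + 2*exp(6*I*pi/7)) + (2 + 2*exp(-2*I*pi/7) + 2*exp(6*I*pi/7)) + (2 + 2*exp(2*I*pi/7) + 2*exp(4*I*pi/7)) + (2 + 2*exp(-4*I*pi/7) + 2*exp(-2*I*pi/7)) + (2 + 2*exp(-6*I*pi/7) + 2*exp(2*I*pi/7)) + (2 + 2*exp(-6*I*pi/7) + 2*exp(4*I*pi/7))] = 14/7 = 2
  <chi_rho, chi_3> = (1/7)[1*(6)*conj(1) + 1*(2 + 2*exp(-4*I*pi/7) + 2*exp(4*I*pi/7))*conj(exp(6*I*pi/7)) + 1*(2 + 2*exp(-6*I*pi/7) + 2*exp(6*I*pi/7))*conj(exp(-2*I*pi/7)) + 1*(2 + 2*exp(-2*I*pi/7) + 2*exp(2*I*pi/7))*conj(exp(4*I*pi/7)) + 1*(2 + 2*exp(-2*I*pi/7) + 2*exp(2*I*pi/7))*conj(exp(-4*I*pi/7)) + 1*(2 + 2*exp(-6*I*pi/7) + 2*exp(6*I*pi/7))*conj(exp(2*I*pi/7)) + 1*(2 + 2*exp(-4*I*pi/7) + 2*exp(4*I*pi/7))*conj(exp(-6*I*pi/7))]
      = (1/7)[(6) + (2*exp(-2*I*pi/7) + 2*exp(-6*I*pi/7) + 2*exp(4*I*pi/7)) + (2*exp(-4*I*pi/7) + 2*exp(-6*I*pi/7) + 2*exp(2*I*pi/7)) + (2*exp(-4*I*pi/7) + 2*exp(-2*I*pi/7) + 2*exp(-6*I*pi/7)) + (2*exp(6*I*pi/7) + 2*exp(2*I*pi/7) + 2*exp(4*I*pi/7)) + (2*exp(-2*I*pi/7) + 2*exp(6*I*pi/7) + 2*exp(4*I*pi/7)) + (2*exp(-4*I*pi/7) + 2*exp(6*I*pi/7) + 2*exp(2*I*pi/7))] = 0/7 = 0
  <chi_rho, chi_4> = (1/7)[1*(6)*conj(1) + 1*(2 + 2*exp(-4*I*pi/7) + 2*exp(4*I*pi/7))*conj(exp(-6*I*pi/7)) + 1*(2 + 2*exp(-6*I*pi/7) + 2*exp(6*I*pi/7))*conj(exp(2*I*pi/7)) + 1*(2 + 2*exp(-2*I*pi/7) + 2*exp(2*I*pi/7))*conj(exp(-4*I*pi/7)) + 1*(2 + 2*exp(-2*I*pi/7) + 2*exp(2*I*pi/7))*conj(exp(4*I*pi/7)) + 1*(2 + 2*exp(-6*I*pi/7) + 2*exp(6*I*pi/7))*conj(exp(-2*I*pi/7)) + 1*(2 + 2*exp(-4*I*pi/7) + 2*exp(4*I*pi/7))*conj(exp(6*I*pi/7))]
      = (1/7)[(6) + (2*exp(-4*I*pi/7) + 2*exp(6*I*pi/7) + 2*exp(2*I*pi/7)) + (2*exp(-2*I*pi/7) + 2*exp(6*I*pi/7) + 2*exp(4*I*pi/7)) + (2*exp(6*I*pi/7) + 2*exp(2*I*pi/7) + 2*exp(4*I*pi/7)) + (2*exp(-4*I*pi/7) + 2*exp(-2*I*pi/7) + 2*exp(-6*I*pi/7)) + (2*exp(-4*I*pi/7) + 2*exp(-6*I*pi/7) + 2*exp(2*I*pi/7)) + (2*exp(-2*I*pi/7) + 2*exp(-6*I*pi/7) + 2*exp(4*I*pi/7))] = 0/7 = 0
  <chi_rho, chi_5> = (1/7)[1*(6)*conj(1) + 1*(2 + 2*exp(-4*I*pi/7) + 2*exp(4*I*pi/7))*conj(exp(-4*I*pi/7)) + 1*(2 + 2*exp(-6*I*pi/7) + 2*exp(6*I*pi/7))*conj(exp(6*I*pi/7)) + 1*(2 + 2*exp(-2*I*pi/7) + 2*exp(2*I*pi/7))*conj(exp(2*I*pi/7)) + 1*(2 + 2*exp(-2*I*pi/7) + 2*exp(2*I*pi/7))*conj(exp(-2*I*pi/7)) + 1*(2 + 2*exp(-6*I*pi/7) + 2*exp(6*I*pi/7))*conj(exp(-6*I*pi/7)) + 1*(2 + 2*exp(-4*I*pi/7) + 2*exp(4*I*pi/7))*conj(exp(4*I*pi/7))]
      = (1/7)[(6) + (2 + 2*exp(-6*I*pi/7) + 2*exp(4*I*pi/7)) + (2 + 2*exp(-6*I*pi/7) + 2*exp(2*I*pi/7)) + (2 + 2*exp(-4*I*pi/7) + 2*exp(-2*I*pi/7)) + (2 + 2*exp(2*I*pi/7) + 2*exp(4*I*pi/7)) + (2 + 2*exp(-2*I*pi/7) + 2*exp(6*I*pi/7)) + (2 + 2*exp(-4*I*pi/7) + 2*exp(6*I*pi/7))] = 14/7 = 2
  <chi_rho, chi_6> = (1/7)[1*(6)*conj(1) + 1*(2 + 2*exp(-4*I*pi/7) + 2*exp(4*I*pi/7))*conj(exp(-2*I*pi/7)) + 1*(2 + 2*exp(-6*I*pi/7) + 2*exp(6*I*pi/7))*conj(exp(-4*I*pi/7)) + 1*(2 + 2*exp(-2*I*pi/7) + 2*exp(2*I*pi/7))*conj(exp(-6*I*pi/7)) + 1*(2 + 2*exp(-2*I*pi/7) + 2*exp(2*I*pi/7))*conj(exp(6*I*pi/7)) + 1*(2 + 2*exp(-6*I*pi/7) + 2*exp(6*I*pi/7))*conj(exp(4*I*pi/7)) + 1*(2 + 2*exp(-4*I*pi/7) + 2*exp(4*I*pi/7))*conj(exp(2*I*pi/7))]
      = (1/7)[(6) + (2*exp(-2*I*pi/7) + 2*exp(6*I*pi/7) + 2*exp(2*I*pi/7)) + (2*exp(-4*I*pi/7) + 2*exp(-2*I*pi/7) + 2*exp(4*I*pi/7)) + (2*exp(-6*I*pi/7) + 2*exp(6*I*pi/7) + 2*exp(4*I*pi/7)) + (2*exp(-4*I*pi/7) + 2*exp(-6*I*pi/7) + 2*exp(6*I*pi/7)) + (2*exp(-4*I*pi/7) + 2*exp(2*I*pi/7) + 2*exp(4*I*pi/7)) + (2*exp(-2*I*pi/7) + 2*exp(-6*I*pi/7) + 2*exp(2*I*pi/7))] = 0/7 = 0
(Exp terms are combined using exp(i*s)*conj(exp(i*t)) = exp(i*(s-t)), and sums of them are collapsed using the identity that for every m > 1 the m distinct m-th roots of unity sum to 0, e.g. 1 + exp(2*I*pi/3) + exp(-2*I*pi/3) = 0.)
Dimension check: dim(rho) = sum (mult * dim) = 2*1 + 0*1 + 2*1 + 0*1 + 0*1 + 2*1 + 0*1 = 6 = chi_rho(e) = 6.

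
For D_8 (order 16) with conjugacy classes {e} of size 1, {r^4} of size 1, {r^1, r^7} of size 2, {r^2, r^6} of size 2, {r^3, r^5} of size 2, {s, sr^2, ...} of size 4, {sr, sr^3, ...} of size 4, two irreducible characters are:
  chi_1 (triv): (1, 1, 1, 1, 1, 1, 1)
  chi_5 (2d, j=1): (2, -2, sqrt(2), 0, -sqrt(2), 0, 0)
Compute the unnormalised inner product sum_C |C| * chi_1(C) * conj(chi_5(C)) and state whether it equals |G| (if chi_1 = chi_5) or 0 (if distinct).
Sum = 0; so <chi_1, chi_5> = 0 (distinct irreducibles are orthogonal).

Why: Compute term by term over conjugacy classes (|C| * chi_1(C) * conj(chi_5(C))):
  1*(1)*conj(2) + 1*(1)*conj(-2) + 2*(1)*conj(sqrt(2)) + 2*(1)*conj(0) + 2*(1)*conj(-sqrt(2)) + 4*(1)*conj(0) + 4*(1)*conj(0)
  = (2) + (-2) + (2*sqrt(2)) + (0) + (-2*sqrt(2)) + (0) + (0)
  = 0.
Dividing by |G| = 16 gives 0/16 = 0, matching the row-orthogonality relation <chi_1, chi_5> = [chi_1 = chi_5].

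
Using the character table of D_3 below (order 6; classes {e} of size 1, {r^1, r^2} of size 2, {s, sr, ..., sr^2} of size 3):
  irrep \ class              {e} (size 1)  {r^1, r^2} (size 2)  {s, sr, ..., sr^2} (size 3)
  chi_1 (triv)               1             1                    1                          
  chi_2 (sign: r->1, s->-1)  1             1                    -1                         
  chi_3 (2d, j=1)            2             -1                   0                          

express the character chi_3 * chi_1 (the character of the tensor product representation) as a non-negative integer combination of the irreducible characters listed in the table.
chi_3 tensor chi_1 = chi_3 (all other irreducibles have multiplicity 0).

Details: The character of a tensor product is the pointwise product (chi_3 * chi_1)(C) = chi_3(C) * chi_1(C):
  {e}: (2)*(1), {r^1, r^2}: (-1)*(1), {s, sr, ..., sr^2}: (0)*(1)
so (chi_3 * chi_1) takes values
  {e} -> 2, {r^1, r^2} -> -1, {s, sr, ..., sr^2} -> 0.
Now take the inner product of this character with each irreducible chi from the table, <chi_3*chi_1, chi> = (1/6) sum_C |C| (chi_3*chi_1)(C) conj(chi(C)):
  <chi_3*chi_1, chi_1> = (1/6)[1*(2)*conj(1) + 2*(-1)*conj(1) + 3*(0)*conj(1)]
      = (1/6)[(2) + (-2) + (0)] = 0/6 = 0
  <chi_3*chi_1, chi_2> = (1/6)[1*(2)*conj(1) + 2*(-1)*conj(1) + 3*(0)*conj(-1)]
      = (1/6)[(2) + (-2) + (0)] = 0/6 = 0
  <chi_3*chi_1, chi_3> = (1/6)[1*(2)*conj(2) + 2*(-1)*conj(-1) + 3*(0)*conj(0)]
      = (1/6)[(4) + (2) + (0)] = 6/6 = 1
Hence the multiplicities are chi_3: 1. Dimension check: dim(chi_3)*dim(chi_1) = 2*1 = 2 and sum (mult * dim) = 1*2 = 2.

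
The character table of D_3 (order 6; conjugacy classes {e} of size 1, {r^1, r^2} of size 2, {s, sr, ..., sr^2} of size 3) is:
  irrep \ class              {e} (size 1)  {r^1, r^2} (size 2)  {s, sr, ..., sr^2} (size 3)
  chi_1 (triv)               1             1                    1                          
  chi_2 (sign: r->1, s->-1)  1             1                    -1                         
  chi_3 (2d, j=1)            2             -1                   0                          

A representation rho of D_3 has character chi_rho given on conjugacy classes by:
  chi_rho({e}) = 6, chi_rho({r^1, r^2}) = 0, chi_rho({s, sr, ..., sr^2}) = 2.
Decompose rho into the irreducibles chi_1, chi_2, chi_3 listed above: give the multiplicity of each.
Multiplicities: chi_1: 2, chi_2: 0, chi_3: 2.

Justification: Use <chi_rho, chi> = (1/|G|) sum_C |C| * chi_rho(C) * conj(chi(C)) with |G| = 6 for each irreducible chi in the table:
  <chi_rho, chi_1> = (1/6)[1*(6)*conj(1) + 2*(0)*conj(1) + 3*(2)*conj(1)]
      = (1/6)[(6) + (0) + (6)] = 12/6 = 2
  <chi_rho, chi_2> = (1/6)[1*(6)*conj(1) + 2*(0)*conj(1) + 3*(2)*conj(-1)]
      = (1/6)[(6) + (0) + (-6)] = 0/6 = 0
  <chi_rho, chi_3> = (1/6)[1*(6)*conj(2) + 2*(0)*conj(-1) + 3*(2)*conj(0)]
      = (1/6)[(12) + (0) + (0)] = 12/6 = 2
Dimension check: dim(rho) = sum (mult * dim) = 2*1 + 0*1 + 2*2 = 6 = chi_rho(e) = 6.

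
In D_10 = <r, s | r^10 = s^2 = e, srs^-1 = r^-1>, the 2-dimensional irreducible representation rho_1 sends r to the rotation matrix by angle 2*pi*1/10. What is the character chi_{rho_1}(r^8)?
chi_{rho_1}(r^8) = 2*cos(2*pi*1*8/10) = -1/2 + sqrt(5)/2

Reasoning: rho_1(r^8) is rotation by angle 2*pi*1*8/10, whose trace is 2*cos(2*pi*1*8/10) = -1/2 + sqrt(5)/2.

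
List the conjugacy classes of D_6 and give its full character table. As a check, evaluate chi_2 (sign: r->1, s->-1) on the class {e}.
Conjugacy classes: {e} of size 1, {r^3} of size 1, {r^1, r^5} of size 2, {r^2, r^4} of size 2, {s, sr^2, ...} of size 3, {sr, sr^3, ...} of size 3.
Character table:
  irrep \ class              {e} (size 1)  {r^3} (size 1)  {r^1, r^5} (size 2)  {r^2, r^4} (size 2)  {s, sr^2, ...} (size 3)  {sr, sr^3, ...} (size 3)
  chi_1 (triv)               1             1               1                    1                    1                        1                       
  chi_2 (sign: r->1, s->-1)  1             1               1                    1                    -1                       -1                      
  chi_3 (r->-1, s->1)        1             -1              -1                   1                    1                        -1                      
  chi_4 (r->-1, s->-1)       1             -1              -1                   1                    -1                       1                       
  chi_5 (2d, j=1)            2             -2              1                    -1                   0                        0                       
  chi_6 (2d, j=2)            2             2               -1                   -1                   0                        0                       

Spot check: chi_2 (sign: r->1, s->-1) on {e} = 1.

Working: D_6 has order 2*6 = 12 with 6 conjugacy classes, hence 6 irreducibles. Sum of squared dims 1 + 1 + 1 + 1 + 4 + 4 = 12 = |G|. Linear characters come from the abelianisation; the 2-dimensional irreps have character r^k -> 2*cos(2*pi*j*k/6), reflections -> 0.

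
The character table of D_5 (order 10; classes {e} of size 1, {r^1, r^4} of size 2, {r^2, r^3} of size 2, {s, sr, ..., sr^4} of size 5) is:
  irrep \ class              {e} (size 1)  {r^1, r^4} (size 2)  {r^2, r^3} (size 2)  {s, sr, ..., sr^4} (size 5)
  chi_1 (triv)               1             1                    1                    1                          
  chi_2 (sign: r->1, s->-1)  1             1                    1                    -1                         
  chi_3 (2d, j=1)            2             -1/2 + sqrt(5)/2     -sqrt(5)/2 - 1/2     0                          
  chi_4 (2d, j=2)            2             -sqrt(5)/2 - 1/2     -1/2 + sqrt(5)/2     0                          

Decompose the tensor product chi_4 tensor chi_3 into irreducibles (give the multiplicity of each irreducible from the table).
chi_4 tensor chi_3 = chi_3 + chi_4 (all other irreducibles have multiplicity 0).

Explanation: The character of a tensor product is the pointwise product (chi_4 * chi_3)(C) = chi_4(C) * chi_3(C):
  {e}: (2)*(2), {r^1, r^4}: (-sqrt(5)/2 - 1/2)*(-1/2 + sqrt(5)/2), {r^2, r^3}: (-1/2 + sqrt(5)/2)*(-sqrt(5)/2 - 1/2), {s, sr, ..., sr^4}: (0)*(0)
so (chi_4 * chi_3) takes values
  {e} -> 4, {r^1, r^4} -> -1, {r^2, r^3} -> -1, {s, sr, ..., sr^4} -> 0.
Now take the inner product of this character with each irreducible chi from the table, <chi_4*chi_3, chi> = (1/10) sum_C |C| (chi_4*chi_3)(C) conj(chi(C)):
  <chi_4*chi_3, chi_1> = (1/10)[1*(4)*conj(1) + 2*(-1)*conj(1) + 2*(-1)*conj(1) + 5*(0)*conj(1)]
      = (1/10)[(4) + (-2) + (-2) + (0)] = 0/10 = 0
  <chi_4*chi_3, chi_2> = (1/10)[1*(4)*conj(1) + 2*(-1)*conj(1) + 2*(-1)*conj(1) + 5*(0)*conj(-1)]
      = (1/10)[(4) + (-2) + (-2) + (0)] = 0/10 = 0
  <chi_4*chi_3, chi_3> = (1/10)[1*(4)*conj(2) + 2*(-1)*conj(-1/2 + sqrt(5)/2) + 2*(-1)*conj(-sqrt(5)/2 - 1/2) + 5*(0)*conj(0)]
      = (1/10)[(8) + (1 - sqrt(5)) + (1 + sqrt(5)) + (0)] = 10/10 = 1
  <chi_4*chi_3, chi_4> = (1/10)[1*(4)*conj(2) + 2*(-1)*conj(-sqrt(5)/2 - 1/2) + 2*(-1)*conj(-1/2 + sqrt(5)/2) + 5*(0)*conj(0)]
      = (1/10)[(8) + (1 + sqrt(5)) + (1 - sqrt(5)) + (0)] = 10/10 = 1
Hence the multiplicities are chi_3: 1, chi_4: 1. Dimension check: dim(chi_4)*dim(chi_3) = 2*2 = 4 and sum (mult * dim) = 1*2 + 1*2 = 4.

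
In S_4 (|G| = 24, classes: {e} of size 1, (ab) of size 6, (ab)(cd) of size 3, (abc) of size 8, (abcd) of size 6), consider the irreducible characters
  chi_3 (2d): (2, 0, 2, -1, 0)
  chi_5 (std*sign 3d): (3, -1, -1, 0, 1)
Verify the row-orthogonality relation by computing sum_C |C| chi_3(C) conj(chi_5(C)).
Sum = 0; so <chi_3, chi_5> = 0 (distinct irreducibles are orthogonal).

Justification: Compute term by term over conjugacy classes (|C| * chi_3(C) * conj(chi_5(C))):
  1*(2)*conj(3) + 6*(0)*conj(-1) + 3*(2)*conj(-1) + 8*(-1)*conj(0) + 6*(0)*conj(1)
  = (6) + (0) + (-6) + (0) + (0)
  = 0.
Dividing by |G| = 24 gives 0/24 = 0, matching the row-orthogonality relation <chi_3, chi_5> = [chi_3 = chi_5].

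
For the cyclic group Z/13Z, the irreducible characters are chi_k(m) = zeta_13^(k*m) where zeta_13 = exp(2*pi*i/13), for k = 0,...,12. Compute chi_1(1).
chi_1(1) = zeta_13^1 = exp(2*I*pi/13)

Working: chi_1(1) = zeta_13^(1*1) = zeta_13^1. Since zeta_13^13 = 1, this equals zeta_13^1 = exp(2*pi*i*1/13) = exp(2*I*pi/13).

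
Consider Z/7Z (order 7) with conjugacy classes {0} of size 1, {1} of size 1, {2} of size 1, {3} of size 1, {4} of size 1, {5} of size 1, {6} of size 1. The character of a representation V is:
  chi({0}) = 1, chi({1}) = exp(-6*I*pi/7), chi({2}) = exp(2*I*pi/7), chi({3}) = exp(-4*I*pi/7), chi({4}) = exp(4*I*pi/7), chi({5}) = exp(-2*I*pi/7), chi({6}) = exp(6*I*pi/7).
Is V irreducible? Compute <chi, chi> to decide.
Irreducible: <chi, chi> = 1.

Working: <chi, chi> = (1/|G|) sum_C |C| * |chi(C)|^2 = (1/7)[1*|1|^2 + 1*|exp(-6*I*pi/7)|^2 + 1*|exp(2*I*pi/7)|^2 + 1*|exp(-4*I*pi/7)|^2 + 1*|exp(4*I*pi/7)|^2 + 1*|exp(-2*I*pi/7)|^2 + 1*|exp(6*I*pi/7)|^2]
  = (1/7)[(1) + (1) + (1) + (1) + (1) + (1) + (1)] = 7/7 = 1.
(Exp terms are combined using exp(i*s)*conj(exp(i*t)) = exp(i*(s-t)), and sums of them are collapsed using the identity that for every m > 1 the m distinct m-th roots of unity sum to 0, e.g. 1 + exp(2*I*pi/3) + exp(-2*I*pi/3) = 0.)
A character is irreducible iff <chi, chi> = 1, so this representation is irreducible.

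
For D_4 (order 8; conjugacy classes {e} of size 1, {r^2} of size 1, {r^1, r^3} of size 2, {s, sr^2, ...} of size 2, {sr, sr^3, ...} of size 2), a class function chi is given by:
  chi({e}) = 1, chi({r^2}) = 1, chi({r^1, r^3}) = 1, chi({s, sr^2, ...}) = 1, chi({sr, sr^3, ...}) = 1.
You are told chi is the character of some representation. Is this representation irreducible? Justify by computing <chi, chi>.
Irreducible: <chi, chi> = 1.

Solution. <chi, chi> = (1/|G|) sum_C |C| * |chi(C)|^2 = (1/8)[1*|1|^2 + 1*|1|^2 + 2*|1|^2 + 2*|1|^2 + 2*|1|^2]
  = (1/8)[(1) + (1) + (2) + (2) + (2)] = 8/8 = 1.
A character is irreducible iff <chi, chi> = 1, so this representation is irreducible.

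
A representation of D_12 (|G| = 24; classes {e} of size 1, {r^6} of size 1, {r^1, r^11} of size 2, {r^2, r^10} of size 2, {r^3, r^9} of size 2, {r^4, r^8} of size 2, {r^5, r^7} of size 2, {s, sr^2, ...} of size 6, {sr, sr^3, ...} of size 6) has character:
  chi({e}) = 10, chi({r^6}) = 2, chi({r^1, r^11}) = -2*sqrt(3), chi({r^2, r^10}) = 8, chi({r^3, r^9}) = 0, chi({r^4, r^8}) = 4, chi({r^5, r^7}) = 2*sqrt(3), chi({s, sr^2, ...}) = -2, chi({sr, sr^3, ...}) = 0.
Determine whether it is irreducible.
Not irreducible (reducible): <chi, chi> = 14 > 1.

Justification: <chi, chi> = (1/|G|) sum_C |C| * |chi(C)|^2 = (1/24)[1*|10|^2 + 1*|2|^2 + 2*|-2*sqrt(3)|^2 + 2*|8|^2 + 2*|0|^2 + 2*|4|^2 + 2*|2*sqrt(3)|^2 + 6*|-2|^2 + 6*|0|^2]
  = (1/24)[(100) + (4) + (24) + (128) + (0) + (32) + (24) + (24) + (0)] = 336/24 = 14.
A character is irreducible iff <chi, chi> = 1, so this representation is reducible.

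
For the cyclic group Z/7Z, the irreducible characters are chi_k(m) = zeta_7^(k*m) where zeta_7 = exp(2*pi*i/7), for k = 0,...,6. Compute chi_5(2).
chi_5(2) = zeta_7^10 = exp(6*I*pi/7)

Proof sketch: chi_5(2) = zeta_7^(5*2) = zeta_7^10. Since zeta_7^7 = 1, this equals zeta_7^3 = exp(2*pi*i*3/7) = exp(6*I*pi/7).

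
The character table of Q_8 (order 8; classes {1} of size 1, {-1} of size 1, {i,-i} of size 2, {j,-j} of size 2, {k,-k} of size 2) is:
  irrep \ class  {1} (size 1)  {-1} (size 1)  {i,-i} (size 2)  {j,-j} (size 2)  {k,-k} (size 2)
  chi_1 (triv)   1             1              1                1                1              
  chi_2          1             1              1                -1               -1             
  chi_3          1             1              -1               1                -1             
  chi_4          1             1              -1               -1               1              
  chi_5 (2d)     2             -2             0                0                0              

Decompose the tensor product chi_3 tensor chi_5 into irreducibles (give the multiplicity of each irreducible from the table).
chi_3 tensor chi_5 = chi_5 (all other irreducibles have multiplicity 0).

Justification: The character of a tensor product is the pointwise product (chi_3 * chi_5)(C) = chi_3(C) * chi_5(C):
  {1}: (1)*(2), {-1}: (1)*(-2), {i,-i}: (-1)*(0), {j,-j}: (1)*(0), {k,-k}: (-1)*(0)
so (chi_3 * chi_5) takes values
  {1} -> 2, {-1} -> -2, {i,-i} -> 0, {j,-j} -> 0, {k,-k} -> 0.
Now take the inner product of this character with each irreducible chi from the table, <chi_3*chi_5, chi> = (1/8) sum_C |C| (chi_3*chi_5)(C) conj(chi(C)):
  <chi_3*chi_5, chi_1> = (1/8)[1*(2)*conj(1) + 1*(-2)*conj(1) + 2*(0)*conj(1) + 2*(0)*conj(1) + 2*(0)*conj(1)]
      = (1/8)[(2) + (-2) + (0) + (0) + (0)] = 0/8 = 0
  <chi_3*chi_5, chi_2> = (1/8)[1*(2)*conj(1) + 1*(-2)*conj(1) + 2*(0)*conj(1) + 2*(0)*conj(-1) + 2*(0)*conj(-1)]
      = (1/8)[(2) + (-2) + (0) + (0) + (0)] = 0/8 = 0
  <chi_3*chi_5, chi_3> = (1/8)[1*(2)*conj(1) + 1*(-2)*conj(1) + 2*(0)*conj(-1) + 2*(0)*conj(1) + 2*(0)*conj(-1)]
      = (1/8)[(2) + (-2) + (0) + (0) + (0)] = 0/8 = 0
  <chi_3*chi_5, chi_4> = (1/8)[1*(2)*conj(1) + 1*(-2)*conj(1) + 2*(0)*conj(-1) + 2*(0)*conj(-1) + 2*(0)*conj(1)]
      = (1/8)[(2) + (-2) + (0) + (0) + (0)] = 0/8 = 0
  <chi_3*chi_5, chi_5> = (1/8)[1*(2)*conj(2) + 1*(-2)*conj(-2) + 2*(0)*conj(0) + 2*(0)*conj(0) + 2*(0)*conj(0)]
      = (1/8)[(4) + (4) + (0) + (0) + (0)] = 8/8 = 1
Hence the multiplicities are chi_5: 1. Dimension check: dim(chi_3)*dim(chi_5) = 1*2 = 2 and sum (mult * dim) = 1*2 = 2.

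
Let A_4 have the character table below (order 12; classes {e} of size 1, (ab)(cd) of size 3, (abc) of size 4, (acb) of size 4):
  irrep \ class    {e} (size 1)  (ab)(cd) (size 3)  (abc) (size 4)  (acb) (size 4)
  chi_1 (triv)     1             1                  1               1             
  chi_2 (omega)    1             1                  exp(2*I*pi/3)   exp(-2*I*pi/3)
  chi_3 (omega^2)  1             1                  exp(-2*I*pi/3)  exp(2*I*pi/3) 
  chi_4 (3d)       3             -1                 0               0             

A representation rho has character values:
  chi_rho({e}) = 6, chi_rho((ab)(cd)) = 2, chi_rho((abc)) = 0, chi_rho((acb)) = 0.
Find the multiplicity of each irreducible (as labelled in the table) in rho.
Multiplicities: chi_1: 1, chi_2: 1, chi_3: 1, chi_4: 1.

Explanation: Use <chi_rho, chi> = (1/|G|) sum_C |C| * chi_rho(C) * conj(chi(C)) with |G| = 12 for each irreducible chi in the table:
  <chi_rho, chi_1> = (1/12)[1*(6)*conj(1) + 3*(2)*conj(1) + 4*(0)*conj(1) + 4*(0)*conj(1)]
      = (1/12)[(6) + (6) + (0) + (0)] = 12/12 = 1
  <chi_rho, chi_2> = (1/12)[1*(6)*conj(1) + 3*(2)*conj(1) + 4*(0)*conj(exp(2*I*pi/3)) + 4*(0)*conj(exp(-2*I*pi/3))]
      = (1/12)[(6) + (6) + (0) + (0)] = 12/12 = 1
  <chi_rho, chi_3> = (1/12)[1*(6)*conj(1) + 3*(2)*conj(1) + 4*(0)*conj(exp(-2*I*pi/3)) + 4*(0)*conj(exp(2*I*pi/3))]
      = (1/12)[(6) + (6) + (0) + (0)] = 12/12 = 1
  <chi_rho, chi_4> = (1/12)[1*(6)*conj(3) + 3*(2)*conj(-1) + 4*(0)*conj(0) + 4*(0)*conj(0)]
      = (1/12)[(18) + (-6) + (0) + (0)] = 12/12 = 1
(Exp terms are combined using exp(i*s)*conj(exp(i*t)) = exp(i*(s-t)), and sums of them are collapsed using the identity that for every m > 1 the m distinct m-th roots of unity sum to 0, e.g. 1 + exp(2*I*pi/3) + exp(-2*I*pi/3) = 0.)
Dimension check: dim(rho) = sum (mult * dim) = 1*1 + 1*1 + 1*1 + 1*3 = 6 = chi_rho(e) = 6.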